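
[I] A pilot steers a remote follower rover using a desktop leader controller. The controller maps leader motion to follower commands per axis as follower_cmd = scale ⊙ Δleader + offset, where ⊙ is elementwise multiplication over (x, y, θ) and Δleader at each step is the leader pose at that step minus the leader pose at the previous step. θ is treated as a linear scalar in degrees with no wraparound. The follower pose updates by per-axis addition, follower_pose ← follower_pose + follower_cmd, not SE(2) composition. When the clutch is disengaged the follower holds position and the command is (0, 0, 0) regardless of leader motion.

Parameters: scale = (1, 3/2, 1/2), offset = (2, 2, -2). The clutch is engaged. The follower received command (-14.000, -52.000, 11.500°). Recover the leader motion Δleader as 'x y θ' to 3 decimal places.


axis x: (-14.000 − 2) / (1) = -16.000
axis y: (-52.000 − 2) / (3/2) = -36.000
axis θ: (11.500 − -2) / (1/2) = 27.000

-16.000 -36.000 27.000


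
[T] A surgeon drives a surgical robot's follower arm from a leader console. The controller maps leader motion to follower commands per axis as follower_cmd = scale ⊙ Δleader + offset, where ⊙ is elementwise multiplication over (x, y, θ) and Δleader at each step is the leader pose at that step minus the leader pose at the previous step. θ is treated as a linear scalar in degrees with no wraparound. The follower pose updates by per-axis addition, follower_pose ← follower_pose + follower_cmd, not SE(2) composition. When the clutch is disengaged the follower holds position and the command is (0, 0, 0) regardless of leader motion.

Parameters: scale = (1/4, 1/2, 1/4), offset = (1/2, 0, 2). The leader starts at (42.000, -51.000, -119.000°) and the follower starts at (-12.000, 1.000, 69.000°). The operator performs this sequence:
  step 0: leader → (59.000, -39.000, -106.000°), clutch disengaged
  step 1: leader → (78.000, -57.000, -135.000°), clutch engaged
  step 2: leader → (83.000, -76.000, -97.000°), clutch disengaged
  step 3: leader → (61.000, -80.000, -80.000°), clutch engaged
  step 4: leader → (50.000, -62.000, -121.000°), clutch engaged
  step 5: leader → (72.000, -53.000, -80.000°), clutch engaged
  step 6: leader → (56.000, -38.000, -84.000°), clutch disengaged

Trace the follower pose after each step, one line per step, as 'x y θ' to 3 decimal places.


-12.000 1.000 69.000
-6.750 -8.000 63.750
-6.750 -8.000 63.750
-11.750 -10.000 70.000
-14.000 -1.000 61.750
-8.000 3.500 74.000
-8.000 3.500 74.000

step 0: Δleader=(17.000, 12.000, 13.000°), disengaged; cmd=(0,0,0) → follower holds at (-12.000, 1.000, 69.000°)
step 1: Δleader=(19.000, -18.000, -29.000°), engaged; cmd=(5.250, -9.000, -5.250°) → follower=(-6.750, -8.000, 63.750°)
step 2: Δleader=(5.000, -19.000, 38.000°), disengaged; cmd=(0,0,0) → follower holds at (-6.750, -8.000, 63.750°)
step 3: Δleader=(-22.000, -4.000, 17.000°), engaged; cmd=(-5.000, -2.000, 6.250°) → follower=(-11.750, -10.000, 70.000°)
step 4: Δleader=(-11.000, 18.000, -41.000°), engaged; cmd=(-2.250, 9.000, -8.250°) → follower=(-14.000, -1.000, 61.750°)
step 5: Δleader=(22.000, 9.000, 41.000°), engaged; cmd=(6.000, 4.500, 12.250°) → follower=(-8.000, 3.500, 74.000°)
step 6: Δleader=(-16.000, 15.000, -4.000°), disengaged; cmd=(0,0,0) → follower holds at (-8.000, 3.500, 74.000°)


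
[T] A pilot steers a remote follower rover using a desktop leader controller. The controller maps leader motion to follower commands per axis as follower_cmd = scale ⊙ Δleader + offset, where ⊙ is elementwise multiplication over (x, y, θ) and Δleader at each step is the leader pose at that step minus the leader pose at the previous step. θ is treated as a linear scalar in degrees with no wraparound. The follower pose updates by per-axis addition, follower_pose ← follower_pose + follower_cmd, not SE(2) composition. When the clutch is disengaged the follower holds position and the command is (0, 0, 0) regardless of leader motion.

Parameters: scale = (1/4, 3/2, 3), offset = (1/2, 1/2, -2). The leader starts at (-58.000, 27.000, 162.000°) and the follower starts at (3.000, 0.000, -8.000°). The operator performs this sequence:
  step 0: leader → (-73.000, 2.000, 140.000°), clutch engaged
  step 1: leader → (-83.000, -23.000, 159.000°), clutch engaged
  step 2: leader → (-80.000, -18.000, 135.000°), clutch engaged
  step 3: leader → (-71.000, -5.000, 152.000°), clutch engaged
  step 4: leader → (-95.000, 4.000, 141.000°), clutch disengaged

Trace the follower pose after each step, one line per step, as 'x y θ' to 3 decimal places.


step 0: Δleader=(-15.000, -25.000, -22.000°), engaged; cmd=(-3.250, -37.000, -68.000°) → follower=(-0.250, -37.000, -76.000°)
step 1: Δleader=(-10.000, -25.000, 19.000°), engaged; cmd=(-2.000, -37.000, 55.000°) → follower=(-2.250, -74.000, -21.000°)
step 2: Δleader=(3.000, 5.000, -24.000°), engaged; cmd=(1.250, 8.000, -74.000°) → follower=(-1.000, -66.000, -95.000°)
step 3: Δleader=(9.000, 13.000, 17.000°), engaged; cmd=(2.750, 20.000, 49.000°) → follower=(1.750, -46.000, -46.000°)
step 4: Δleader=(-24.000, 9.000, -11.000°), disengaged; cmd=(0,0,0) → follower holds at (1.750, -46.000, -46.000°)

-0.250 -37.000 -76.000
-2.250 -74.000 -21.000
-1.000 -66.000 -95.000
1.750 -46.000 -46.000
1.750 -46.000 -46.000


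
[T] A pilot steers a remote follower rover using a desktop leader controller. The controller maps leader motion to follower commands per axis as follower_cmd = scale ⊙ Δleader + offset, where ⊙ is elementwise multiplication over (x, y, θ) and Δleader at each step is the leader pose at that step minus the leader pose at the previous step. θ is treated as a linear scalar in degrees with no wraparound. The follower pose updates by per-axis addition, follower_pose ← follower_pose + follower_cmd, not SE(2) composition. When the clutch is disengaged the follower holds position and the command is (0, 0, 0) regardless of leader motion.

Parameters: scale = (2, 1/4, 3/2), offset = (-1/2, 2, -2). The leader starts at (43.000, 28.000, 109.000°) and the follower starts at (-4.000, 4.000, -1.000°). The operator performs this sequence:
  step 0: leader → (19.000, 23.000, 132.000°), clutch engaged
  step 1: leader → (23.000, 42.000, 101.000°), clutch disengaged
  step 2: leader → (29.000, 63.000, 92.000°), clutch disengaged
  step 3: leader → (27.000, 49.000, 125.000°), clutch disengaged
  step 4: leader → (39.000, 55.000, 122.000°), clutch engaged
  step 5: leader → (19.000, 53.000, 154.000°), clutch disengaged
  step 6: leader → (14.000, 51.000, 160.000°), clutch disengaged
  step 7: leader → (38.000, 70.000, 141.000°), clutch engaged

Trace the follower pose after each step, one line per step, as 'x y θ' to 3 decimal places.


-52.500 4.750 31.500
-52.500 4.750 31.500
-52.500 4.750 31.500
-52.500 4.750 31.500
-29.000 8.250 25.000
-29.000 8.250 25.000
-29.000 8.250 25.000
18.500 15.000 -5.500

step 0: Δleader=(-24.000, -5.000, 23.000°), engaged; cmd=(-48.500, 0.750, 32.500°) → follower=(-52.500, 4.750, 31.500°)
step 1: Δleader=(4.000, 19.000, -31.000°), disengaged; cmd=(0,0,0) → follower holds at (-52.500, 4.750, 31.500°)
step 2: Δleader=(6.000, 21.000, -9.000°), disengaged; cmd=(0,0,0) → follower holds at (-52.500, 4.750, 31.500°)
step 3: Δleader=(-2.000, -14.000, 33.000°), disengaged; cmd=(0,0,0) → follower holds at (-52.500, 4.750, 31.500°)
step 4: Δleader=(12.000, 6.000, -3.000°), engaged; cmd=(23.500, 3.500, -6.500°) → follower=(-29.000, 8.250, 25.000°)
step 5: Δleader=(-20.000, -2.000, 32.000°), disengaged; cmd=(0,0,0) → follower holds at (-29.000, 8.250, 25.000°)
step 6: Δleader=(-5.000, -2.000, 6.000°), disengaged; cmd=(0,0,0) → follower holds at (-29.000, 8.250, 25.000°)
step 7: Δleader=(24.000, 19.000, -19.000°), engaged; cmd=(47.500, 6.750, -30.500°) → follower=(18.500, 15.000, -5.500°)


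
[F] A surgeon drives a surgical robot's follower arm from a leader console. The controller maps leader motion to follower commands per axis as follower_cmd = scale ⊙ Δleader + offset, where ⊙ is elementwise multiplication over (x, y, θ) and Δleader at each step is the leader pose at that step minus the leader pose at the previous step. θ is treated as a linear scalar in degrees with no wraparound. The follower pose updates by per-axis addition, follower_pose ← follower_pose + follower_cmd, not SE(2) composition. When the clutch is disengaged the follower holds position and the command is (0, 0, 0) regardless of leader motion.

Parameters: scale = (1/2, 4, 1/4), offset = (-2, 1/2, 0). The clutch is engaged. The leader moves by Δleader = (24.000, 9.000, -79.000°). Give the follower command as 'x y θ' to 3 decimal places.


10.000 36.500 -19.750

axis x: 1/2·24.000 + -2 = 10.000
axis y: 4·9.000 + 1/2 = 36.500
axis θ: 1/4·-79.000 + 0 = -19.750


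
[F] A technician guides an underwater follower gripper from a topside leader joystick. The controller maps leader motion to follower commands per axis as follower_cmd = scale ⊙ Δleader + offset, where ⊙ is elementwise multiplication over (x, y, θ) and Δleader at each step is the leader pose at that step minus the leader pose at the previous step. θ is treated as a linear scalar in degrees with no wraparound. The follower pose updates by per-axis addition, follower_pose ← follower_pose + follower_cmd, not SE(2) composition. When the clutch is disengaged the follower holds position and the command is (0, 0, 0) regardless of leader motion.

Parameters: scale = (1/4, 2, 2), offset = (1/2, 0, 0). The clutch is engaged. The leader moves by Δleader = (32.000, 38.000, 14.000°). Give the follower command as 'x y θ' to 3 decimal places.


axis x: 1/4·32.000 + 1/2 = 8.500
axis y: 2·38.000 + 0 = 76.000
axis θ: 2·14.000 + 0 = 28.000

8.500 76.000 28.000


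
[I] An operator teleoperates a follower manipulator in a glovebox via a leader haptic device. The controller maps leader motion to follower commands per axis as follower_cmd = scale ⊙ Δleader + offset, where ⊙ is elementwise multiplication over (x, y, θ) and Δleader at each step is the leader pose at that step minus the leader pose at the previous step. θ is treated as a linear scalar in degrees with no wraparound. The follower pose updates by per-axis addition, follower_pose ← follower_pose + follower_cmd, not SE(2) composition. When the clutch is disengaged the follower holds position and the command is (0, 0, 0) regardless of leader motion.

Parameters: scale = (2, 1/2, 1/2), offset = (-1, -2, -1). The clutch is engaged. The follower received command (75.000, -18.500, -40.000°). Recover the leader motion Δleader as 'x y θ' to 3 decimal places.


38.000 -33.000 -78.000

axis x: (75.000 − -1) / (2) = 38.000
axis y: (-18.500 − -2) / (1/2) = -33.000
axis θ: (-40.000 − -1) / (1/2) = -78.000


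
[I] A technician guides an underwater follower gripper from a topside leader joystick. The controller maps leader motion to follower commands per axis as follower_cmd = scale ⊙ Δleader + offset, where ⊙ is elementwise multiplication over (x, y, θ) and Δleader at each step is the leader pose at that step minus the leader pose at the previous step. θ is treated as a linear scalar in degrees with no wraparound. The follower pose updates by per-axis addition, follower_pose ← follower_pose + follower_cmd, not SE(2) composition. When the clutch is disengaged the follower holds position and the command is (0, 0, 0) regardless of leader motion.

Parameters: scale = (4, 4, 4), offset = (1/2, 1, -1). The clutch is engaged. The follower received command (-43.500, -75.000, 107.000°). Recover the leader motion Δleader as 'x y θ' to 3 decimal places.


-11.000 -19.000 27.000

axis x: (-43.500 − 1/2) / (4) = -11.000
axis y: (-75.000 − 1) / (4) = -19.000
axis θ: (107.000 − -1) / (4) = 27.000


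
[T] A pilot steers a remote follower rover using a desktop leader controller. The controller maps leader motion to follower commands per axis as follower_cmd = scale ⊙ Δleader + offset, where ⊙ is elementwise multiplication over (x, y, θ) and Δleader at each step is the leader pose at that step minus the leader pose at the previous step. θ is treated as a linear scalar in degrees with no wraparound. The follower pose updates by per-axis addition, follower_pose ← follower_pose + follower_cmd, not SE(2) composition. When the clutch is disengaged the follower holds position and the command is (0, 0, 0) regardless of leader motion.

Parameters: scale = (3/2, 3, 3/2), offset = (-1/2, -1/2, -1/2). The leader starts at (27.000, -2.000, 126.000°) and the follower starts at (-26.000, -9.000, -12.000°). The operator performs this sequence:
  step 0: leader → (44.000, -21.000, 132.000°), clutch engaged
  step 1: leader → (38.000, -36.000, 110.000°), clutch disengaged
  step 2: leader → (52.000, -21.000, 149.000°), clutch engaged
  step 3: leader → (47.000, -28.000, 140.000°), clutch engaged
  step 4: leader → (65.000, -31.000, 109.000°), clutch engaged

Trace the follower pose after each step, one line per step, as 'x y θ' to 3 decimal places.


-1.000 -66.500 -3.500
-1.000 -66.500 -3.500
19.500 -22.000 54.500
11.500 -43.500 40.500
38.000 -53.000 -6.500

step 0: Δleader=(17.000, -19.000, 6.000°), engaged; cmd=(25.000, -57.500, 8.500°) → follower=(-1.000, -66.500, -3.500°)
step 1: Δleader=(-6.000, -15.000, -22.000°), disengaged; cmd=(0,0,0) → follower holds at (-1.000, -66.500, -3.500°)
step 2: Δleader=(14.000, 15.000, 39.000°), engaged; cmd=(20.500, 44.500, 58.000°) → follower=(19.500, -22.000, 54.500°)
step 3: Δleader=(-5.000, -7.000, -9.000°), engaged; cmd=(-8.000, -21.500, -14.000°) → follower=(11.500, -43.500, 40.500°)
step 4: Δleader=(18.000, -3.000, -31.000°), engaged; cmd=(26.500, -9.500, -47.000°) → follower=(38.000, -53.000, -6.500°)


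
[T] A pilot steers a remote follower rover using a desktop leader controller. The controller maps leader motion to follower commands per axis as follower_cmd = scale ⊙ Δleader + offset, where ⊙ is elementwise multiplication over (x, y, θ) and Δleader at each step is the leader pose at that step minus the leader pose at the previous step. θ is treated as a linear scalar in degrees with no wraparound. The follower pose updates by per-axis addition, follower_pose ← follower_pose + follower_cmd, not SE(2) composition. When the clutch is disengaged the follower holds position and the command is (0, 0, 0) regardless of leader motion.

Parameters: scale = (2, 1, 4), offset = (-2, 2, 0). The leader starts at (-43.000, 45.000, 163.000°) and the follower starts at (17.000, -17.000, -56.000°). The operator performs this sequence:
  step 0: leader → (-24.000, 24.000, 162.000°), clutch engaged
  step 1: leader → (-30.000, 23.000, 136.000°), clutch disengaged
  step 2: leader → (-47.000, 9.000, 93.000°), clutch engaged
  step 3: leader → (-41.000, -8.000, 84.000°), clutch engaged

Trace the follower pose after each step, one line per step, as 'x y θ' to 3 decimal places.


step 0: Δleader=(19.000, -21.000, -1.000°), engaged; cmd=(36.000, -19.000, -4.000°) → follower=(53.000, -36.000, -60.000°)
step 1: Δleader=(-6.000, -1.000, -26.000°), disengaged; cmd=(0,0,0) → follower holds at (53.000, -36.000, -60.000°)
step 2: Δleader=(-17.000, -14.000, -43.000°), engaged; cmd=(-36.000, -12.000, -172.000°) → follower=(17.000, -48.000, -232.000°)
step 3: Δleader=(6.000, -17.000, -9.000°), engaged; cmd=(10.000, -15.000, -36.000°) → follower=(27.000, -63.000, -268.000°)

53.000 -36.000 -60.000
53.000 -36.000 -60.000
17.000 -48.000 -232.000
27.000 -63.000 -268.000


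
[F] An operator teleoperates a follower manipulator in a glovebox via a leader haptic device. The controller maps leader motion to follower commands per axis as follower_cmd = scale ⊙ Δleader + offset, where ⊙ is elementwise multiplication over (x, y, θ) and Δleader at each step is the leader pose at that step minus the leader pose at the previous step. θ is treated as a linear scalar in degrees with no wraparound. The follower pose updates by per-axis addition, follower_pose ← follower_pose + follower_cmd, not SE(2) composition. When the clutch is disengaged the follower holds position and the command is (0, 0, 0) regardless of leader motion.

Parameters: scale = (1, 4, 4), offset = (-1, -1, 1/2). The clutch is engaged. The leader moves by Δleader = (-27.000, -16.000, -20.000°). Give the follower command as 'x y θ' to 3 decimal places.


axis x: 1·-27.000 + -1 = -28.000
axis y: 4·-16.000 + -1 = -65.000
axis θ: 4·-20.000 + 1/2 = -79.500

-28.000 -65.000 -79.500


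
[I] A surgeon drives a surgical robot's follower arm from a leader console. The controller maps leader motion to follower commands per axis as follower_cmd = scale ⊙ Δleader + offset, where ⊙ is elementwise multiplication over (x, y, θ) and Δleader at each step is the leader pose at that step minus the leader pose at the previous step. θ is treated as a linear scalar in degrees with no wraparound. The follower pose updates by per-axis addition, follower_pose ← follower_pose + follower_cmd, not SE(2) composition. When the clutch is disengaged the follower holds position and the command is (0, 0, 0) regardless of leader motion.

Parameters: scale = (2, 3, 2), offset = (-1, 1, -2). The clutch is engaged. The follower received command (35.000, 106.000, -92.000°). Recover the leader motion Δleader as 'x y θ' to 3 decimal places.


18.000 35.000 -45.000

axis x: (35.000 − -1) / (2) = 18.000
axis y: (106.000 − 1) / (3) = 35.000
axis θ: (-92.000 − -2) / (2) = -45.000


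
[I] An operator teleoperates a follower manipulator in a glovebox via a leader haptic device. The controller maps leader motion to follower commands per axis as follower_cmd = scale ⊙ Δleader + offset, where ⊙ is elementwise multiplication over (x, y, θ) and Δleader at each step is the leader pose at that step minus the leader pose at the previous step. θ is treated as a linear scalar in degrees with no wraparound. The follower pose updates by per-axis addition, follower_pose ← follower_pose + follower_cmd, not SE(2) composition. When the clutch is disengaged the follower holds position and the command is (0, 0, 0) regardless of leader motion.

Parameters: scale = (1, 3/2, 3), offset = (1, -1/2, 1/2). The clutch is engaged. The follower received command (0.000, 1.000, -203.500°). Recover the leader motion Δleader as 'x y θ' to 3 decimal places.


axis x: (0.000 − 1) / (1) = -1.000
axis y: (1.000 − -1/2) / (3/2) = 1.000
axis θ: (-203.500 − 1/2) / (3) = -68.000

-1.000 1.000 -68.000


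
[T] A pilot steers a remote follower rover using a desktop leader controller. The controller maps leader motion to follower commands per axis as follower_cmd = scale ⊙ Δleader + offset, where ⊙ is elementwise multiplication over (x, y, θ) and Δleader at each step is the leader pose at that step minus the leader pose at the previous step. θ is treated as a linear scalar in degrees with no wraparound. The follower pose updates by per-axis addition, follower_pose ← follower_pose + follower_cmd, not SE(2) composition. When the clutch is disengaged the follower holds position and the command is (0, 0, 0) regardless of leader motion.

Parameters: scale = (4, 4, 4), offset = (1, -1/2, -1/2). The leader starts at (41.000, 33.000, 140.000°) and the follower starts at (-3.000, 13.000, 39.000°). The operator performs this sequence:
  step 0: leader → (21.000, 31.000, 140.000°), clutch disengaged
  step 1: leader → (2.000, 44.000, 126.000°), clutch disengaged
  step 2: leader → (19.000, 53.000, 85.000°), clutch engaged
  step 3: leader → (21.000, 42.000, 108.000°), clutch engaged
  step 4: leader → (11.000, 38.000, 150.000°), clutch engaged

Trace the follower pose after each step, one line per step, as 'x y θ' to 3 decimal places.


step 0: Δleader=(-20.000, -2.000, 0.000°), disengaged; cmd=(0,0,0) → follower holds at (-3.000, 13.000, 39.000°)
step 1: Δleader=(-19.000, 13.000, -14.000°), disengaged; cmd=(0,0,0) → follower holds at (-3.000, 13.000, 39.000°)
step 2: Δleader=(17.000, 9.000, -41.000°), engaged; cmd=(69.000, 35.500, -164.500°) → follower=(66.000, 48.500, -125.500°)
step 3: Δleader=(2.000, -11.000, 23.000°), engaged; cmd=(9.000, -44.500, 91.500°) → follower=(75.000, 4.000, -34.000°)
step 4: Δleader=(-10.000, -4.000, 42.000°), engaged; cmd=(-39.000, -16.500, 167.500°) → follower=(36.000, -12.500, 133.500°)

-3.000 13.000 39.000
-3.000 13.000 39.000
66.000 48.500 -125.500
75.000 4.000 -34.000
36.000 -12.500 133.500


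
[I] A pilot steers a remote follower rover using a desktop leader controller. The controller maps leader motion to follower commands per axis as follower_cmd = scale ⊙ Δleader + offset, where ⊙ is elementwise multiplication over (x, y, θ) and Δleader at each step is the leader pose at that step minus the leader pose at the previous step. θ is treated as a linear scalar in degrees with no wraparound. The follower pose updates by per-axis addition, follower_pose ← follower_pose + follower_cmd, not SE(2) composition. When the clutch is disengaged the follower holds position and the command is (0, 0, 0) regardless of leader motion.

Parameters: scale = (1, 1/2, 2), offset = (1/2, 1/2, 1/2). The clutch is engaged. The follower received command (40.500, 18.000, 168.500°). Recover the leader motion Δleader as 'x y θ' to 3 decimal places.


axis x: (40.500 − 1/2) / (1) = 40.000
axis y: (18.000 − 1/2) / (1/2) = 35.000
axis θ: (168.500 − 1/2) / (2) = 84.000

40.000 35.000 84.000


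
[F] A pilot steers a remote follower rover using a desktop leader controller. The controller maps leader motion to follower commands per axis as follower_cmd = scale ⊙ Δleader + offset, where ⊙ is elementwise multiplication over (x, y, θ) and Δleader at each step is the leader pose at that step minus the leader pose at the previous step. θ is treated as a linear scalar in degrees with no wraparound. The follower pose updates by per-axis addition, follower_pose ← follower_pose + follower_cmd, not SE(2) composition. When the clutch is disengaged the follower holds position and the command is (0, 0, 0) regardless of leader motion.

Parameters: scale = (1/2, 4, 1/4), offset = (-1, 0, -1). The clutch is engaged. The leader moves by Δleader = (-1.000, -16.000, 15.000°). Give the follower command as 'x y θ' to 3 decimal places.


-1.500 -64.000 2.750

axis x: 1/2·-1.000 + -1 = -1.500
axis y: 4·-16.000 + 0 = -64.000
axis θ: 1/4·15.000 + -1 = 2.750


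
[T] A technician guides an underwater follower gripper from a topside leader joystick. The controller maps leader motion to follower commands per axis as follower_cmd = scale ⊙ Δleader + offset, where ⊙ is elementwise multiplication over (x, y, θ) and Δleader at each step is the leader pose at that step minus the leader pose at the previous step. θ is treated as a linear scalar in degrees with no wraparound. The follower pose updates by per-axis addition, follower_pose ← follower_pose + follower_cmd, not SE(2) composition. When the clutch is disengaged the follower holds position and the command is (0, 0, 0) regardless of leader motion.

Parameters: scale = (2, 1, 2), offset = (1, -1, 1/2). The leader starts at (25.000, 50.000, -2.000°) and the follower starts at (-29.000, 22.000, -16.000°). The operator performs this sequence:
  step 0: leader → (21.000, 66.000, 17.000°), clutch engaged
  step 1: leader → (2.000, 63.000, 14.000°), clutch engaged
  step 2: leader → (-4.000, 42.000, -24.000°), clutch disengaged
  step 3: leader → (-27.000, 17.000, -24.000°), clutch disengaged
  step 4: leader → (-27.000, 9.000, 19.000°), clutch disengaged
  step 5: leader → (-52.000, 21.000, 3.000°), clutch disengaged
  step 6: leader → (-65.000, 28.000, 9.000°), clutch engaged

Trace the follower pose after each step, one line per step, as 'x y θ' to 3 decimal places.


step 0: Δleader=(-4.000, 16.000, 19.000°), engaged; cmd=(-7.000, 15.000, 38.500°) → follower=(-36.000, 37.000, 22.500°)
step 1: Δleader=(-19.000, -3.000, -3.000°), engaged; cmd=(-37.000, -4.000, -5.500°) → follower=(-73.000, 33.000, 17.000°)
step 2: Δleader=(-6.000, -21.000, -38.000°), disengaged; cmd=(0,0,0) → follower holds at (-73.000, 33.000, 17.000°)
step 3: Δleader=(-23.000, -25.000, 0.000°), disengaged; cmd=(0,0,0) → follower holds at (-73.000, 33.000, 17.000°)
step 4: Δleader=(0.000, -8.000, 43.000°), disengaged; cmd=(0,0,0) → follower holds at (-73.000, 33.000, 17.000°)
step 5: Δleader=(-25.000, 12.000, -16.000°), disengaged; cmd=(0,0,0) → follower holds at (-73.000, 33.000, 17.000°)
step 6: Δleader=(-13.000, 7.000, 6.000°), engaged; cmd=(-25.000, 6.000, 12.500°) → follower=(-98.000, 39.000, 29.500°)

-36.000 37.000 22.500
-73.000 33.000 17.000
-73.000 33.000 17.000
-73.000 33.000 17.000
-73.000 33.000 17.000
-73.000 33.000 17.000
-98.000 39.000 29.500


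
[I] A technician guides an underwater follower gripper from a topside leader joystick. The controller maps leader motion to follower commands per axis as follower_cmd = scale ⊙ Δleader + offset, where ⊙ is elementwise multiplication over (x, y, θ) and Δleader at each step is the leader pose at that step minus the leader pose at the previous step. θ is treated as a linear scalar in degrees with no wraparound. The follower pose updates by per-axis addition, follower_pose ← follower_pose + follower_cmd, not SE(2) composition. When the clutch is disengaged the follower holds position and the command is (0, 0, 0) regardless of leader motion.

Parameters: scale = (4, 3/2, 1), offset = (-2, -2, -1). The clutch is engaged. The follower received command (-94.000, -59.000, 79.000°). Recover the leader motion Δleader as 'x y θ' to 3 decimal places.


axis x: (-94.000 − -2) / (4) = -23.000
axis y: (-59.000 − -2) / (3/2) = -38.000
axis θ: (79.000 − -1) / (1) = 80.000

-23.000 -38.000 80.000


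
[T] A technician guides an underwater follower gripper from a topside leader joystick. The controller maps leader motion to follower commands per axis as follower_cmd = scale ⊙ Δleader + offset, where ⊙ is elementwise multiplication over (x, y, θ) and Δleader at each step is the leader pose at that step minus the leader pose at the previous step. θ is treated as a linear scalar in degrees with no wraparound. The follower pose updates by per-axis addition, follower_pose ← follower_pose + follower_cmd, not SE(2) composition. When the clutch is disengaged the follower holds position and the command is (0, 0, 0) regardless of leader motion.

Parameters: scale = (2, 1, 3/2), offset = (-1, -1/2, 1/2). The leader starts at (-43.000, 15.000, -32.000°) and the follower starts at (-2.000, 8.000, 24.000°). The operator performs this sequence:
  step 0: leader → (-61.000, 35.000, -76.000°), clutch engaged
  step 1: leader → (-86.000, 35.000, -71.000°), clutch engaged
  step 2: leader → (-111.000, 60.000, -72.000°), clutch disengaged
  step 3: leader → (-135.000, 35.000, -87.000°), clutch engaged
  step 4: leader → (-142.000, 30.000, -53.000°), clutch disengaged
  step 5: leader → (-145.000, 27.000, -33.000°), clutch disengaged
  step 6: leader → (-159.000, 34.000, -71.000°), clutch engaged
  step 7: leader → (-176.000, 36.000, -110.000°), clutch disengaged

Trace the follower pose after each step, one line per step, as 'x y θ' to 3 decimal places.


step 0: Δleader=(-18.000, 20.000, -44.000°), engaged; cmd=(-37.000, 19.500, -65.500°) → follower=(-39.000, 27.500, -41.500°)
step 1: Δleader=(-25.000, 0.000, 5.000°), engaged; cmd=(-51.000, -0.500, 8.000°) → follower=(-90.000, 27.000, -33.500°)
step 2: Δleader=(-25.000, 25.000, -1.000°), disengaged; cmd=(0,0,0) → follower holds at (-90.000, 27.000, -33.500°)
step 3: Δleader=(-24.000, -25.000, -15.000°), engaged; cmd=(-49.000, -25.500, -22.000°) → follower=(-139.000, 1.500, -55.500°)
step 4: Δleader=(-7.000, -5.000, 34.000°), disengaged; cmd=(0,0,0) → follower holds at (-139.000, 1.500, -55.500°)
step 5: Δleader=(-3.000, -3.000, 20.000°), disengaged; cmd=(0,0,0) → follower holds at (-139.000, 1.500, -55.500°)
step 6: Δleader=(-14.000, 7.000, -38.000°), engaged; cmd=(-29.000, 6.500, -56.500°) → follower=(-168.000, 8.000, -112.000°)
step 7: Δleader=(-17.000, 2.000, -39.000°), disengaged; cmd=(0,0,0) → follower holds at (-168.000, 8.000, -112.000°)

-39.000 27.500 -41.500
-90.000 27.000 -33.500
-90.000 27.000 -33.500
-139.000 1.500 -55.500
-139.000 1.500 -55.500
-139.000 1.500 -55.500
-168.000 8.000 -112.000
-168.000 8.000 -112.000


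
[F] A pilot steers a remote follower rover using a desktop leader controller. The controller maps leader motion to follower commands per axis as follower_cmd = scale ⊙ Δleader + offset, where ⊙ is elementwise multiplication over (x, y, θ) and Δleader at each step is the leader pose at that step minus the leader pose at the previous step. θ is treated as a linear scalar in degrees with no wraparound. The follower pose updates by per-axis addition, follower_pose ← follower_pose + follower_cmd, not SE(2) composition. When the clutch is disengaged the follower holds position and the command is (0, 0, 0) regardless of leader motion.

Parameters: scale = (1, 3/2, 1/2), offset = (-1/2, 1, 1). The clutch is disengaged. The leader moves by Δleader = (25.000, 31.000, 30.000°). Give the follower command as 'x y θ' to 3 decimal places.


clutch disengaged → follower holds; cmd = (0, 0, 0)

0.000 0.000 0.000


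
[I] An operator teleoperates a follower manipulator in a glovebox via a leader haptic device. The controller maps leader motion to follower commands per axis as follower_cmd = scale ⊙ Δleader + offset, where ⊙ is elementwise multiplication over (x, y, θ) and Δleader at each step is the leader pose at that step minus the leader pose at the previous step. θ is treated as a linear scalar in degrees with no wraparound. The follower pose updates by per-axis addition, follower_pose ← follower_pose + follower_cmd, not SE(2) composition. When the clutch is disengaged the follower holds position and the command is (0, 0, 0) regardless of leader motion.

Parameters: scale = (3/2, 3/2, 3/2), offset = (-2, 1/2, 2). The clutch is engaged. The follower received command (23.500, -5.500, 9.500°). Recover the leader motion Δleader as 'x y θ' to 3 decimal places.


17.000 -4.000 5.000

axis x: (23.500 − -2) / (3/2) = 17.000
axis y: (-5.500 − 1/2) / (3/2) = -4.000
axis θ: (9.500 − 2) / (3/2) = 5.000


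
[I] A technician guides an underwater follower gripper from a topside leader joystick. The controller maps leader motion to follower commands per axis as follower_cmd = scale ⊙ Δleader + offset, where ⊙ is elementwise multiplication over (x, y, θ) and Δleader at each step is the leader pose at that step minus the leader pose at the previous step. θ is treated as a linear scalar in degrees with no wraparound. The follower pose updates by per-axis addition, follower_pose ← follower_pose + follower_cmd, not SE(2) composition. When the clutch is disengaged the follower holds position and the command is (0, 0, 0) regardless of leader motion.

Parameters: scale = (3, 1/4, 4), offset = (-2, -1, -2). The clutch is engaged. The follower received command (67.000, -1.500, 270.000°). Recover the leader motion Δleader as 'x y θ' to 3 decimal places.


23.000 -2.000 68.000

axis x: (67.000 − -2) / (3) = 23.000
axis y: (-1.500 − -1) / (1/4) = -2.000
axis θ: (270.000 − -2) / (4) = 68.000


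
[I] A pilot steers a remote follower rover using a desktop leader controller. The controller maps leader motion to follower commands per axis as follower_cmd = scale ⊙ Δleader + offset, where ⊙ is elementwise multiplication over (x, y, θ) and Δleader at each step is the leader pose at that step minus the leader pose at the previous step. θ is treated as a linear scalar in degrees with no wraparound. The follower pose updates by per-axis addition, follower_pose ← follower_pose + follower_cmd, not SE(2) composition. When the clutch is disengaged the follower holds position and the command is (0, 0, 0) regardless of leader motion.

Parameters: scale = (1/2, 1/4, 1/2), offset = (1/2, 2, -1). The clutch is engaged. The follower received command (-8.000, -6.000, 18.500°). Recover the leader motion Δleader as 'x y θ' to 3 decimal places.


-17.000 -32.000 39.000

axis x: (-8.000 − 1/2) / (1/2) = -17.000
axis y: (-6.000 − 2) / (1/4) = -32.000
axis θ: (18.500 − -1) / (1/2) = 39.000


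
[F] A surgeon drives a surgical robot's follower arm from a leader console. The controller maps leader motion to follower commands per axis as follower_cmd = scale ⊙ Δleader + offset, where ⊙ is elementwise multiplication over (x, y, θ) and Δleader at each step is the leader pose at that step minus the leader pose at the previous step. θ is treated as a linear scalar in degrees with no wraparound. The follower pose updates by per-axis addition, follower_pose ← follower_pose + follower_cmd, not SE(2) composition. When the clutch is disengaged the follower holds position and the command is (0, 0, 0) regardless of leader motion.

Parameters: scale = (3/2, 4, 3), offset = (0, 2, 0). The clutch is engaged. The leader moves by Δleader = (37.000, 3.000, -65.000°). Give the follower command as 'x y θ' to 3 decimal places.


55.500 14.000 -195.000

axis x: 3/2·37.000 + 0 = 55.500
axis y: 4·3.000 + 2 = 14.000
axis θ: 3·-65.000 + 0 = -195.000


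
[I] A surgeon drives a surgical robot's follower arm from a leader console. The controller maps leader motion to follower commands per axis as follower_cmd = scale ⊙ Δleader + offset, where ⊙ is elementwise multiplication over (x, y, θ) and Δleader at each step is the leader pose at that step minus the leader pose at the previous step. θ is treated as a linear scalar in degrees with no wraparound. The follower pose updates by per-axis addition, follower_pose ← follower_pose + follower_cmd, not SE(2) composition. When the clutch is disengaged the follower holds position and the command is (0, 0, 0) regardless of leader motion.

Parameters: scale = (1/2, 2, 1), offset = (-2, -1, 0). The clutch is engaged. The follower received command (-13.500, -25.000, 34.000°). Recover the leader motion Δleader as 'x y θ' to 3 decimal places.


-23.000 -12.000 34.000

axis x: (-13.500 − -2) / (1/2) = -23.000
axis y: (-25.000 − -1) / (2) = -12.000
axis θ: (34.000 − 0) / (1) = 34.000


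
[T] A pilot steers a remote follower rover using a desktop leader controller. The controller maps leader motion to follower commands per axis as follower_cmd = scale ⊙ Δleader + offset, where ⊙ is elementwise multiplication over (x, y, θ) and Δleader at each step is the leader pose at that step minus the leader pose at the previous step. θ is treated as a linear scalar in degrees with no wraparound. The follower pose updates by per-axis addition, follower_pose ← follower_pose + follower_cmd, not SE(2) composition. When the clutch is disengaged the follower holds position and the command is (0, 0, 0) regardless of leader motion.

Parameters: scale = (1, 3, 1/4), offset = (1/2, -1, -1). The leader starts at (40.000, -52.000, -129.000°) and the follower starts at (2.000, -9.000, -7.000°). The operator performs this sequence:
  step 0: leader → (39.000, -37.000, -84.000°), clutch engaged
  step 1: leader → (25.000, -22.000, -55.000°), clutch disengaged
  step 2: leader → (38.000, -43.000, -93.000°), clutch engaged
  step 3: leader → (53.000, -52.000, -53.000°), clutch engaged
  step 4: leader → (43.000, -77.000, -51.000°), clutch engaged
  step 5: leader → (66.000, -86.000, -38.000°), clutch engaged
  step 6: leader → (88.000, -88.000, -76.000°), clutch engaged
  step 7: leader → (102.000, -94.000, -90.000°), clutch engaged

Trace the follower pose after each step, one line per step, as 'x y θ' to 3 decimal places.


1.500 35.000 3.250
1.500 35.000 3.250
15.000 -29.000 -7.250
30.500 -57.000 1.750
21.000 -133.000 1.250
44.500 -161.000 3.500
67.000 -168.000 -7.000
81.500 -187.000 -11.500

step 0: Δleader=(-1.000, 15.000, 45.000°), engaged; cmd=(-0.500, 44.000, 10.250°) → follower=(1.500, 35.000, 3.250°)
step 1: Δleader=(-14.000, 15.000, 29.000°), disengaged; cmd=(0,0,0) → follower holds at (1.500, 35.000, 3.250°)
step 2: Δleader=(13.000, -21.000, -38.000°), engaged; cmd=(13.500, -64.000, -10.500°) → follower=(15.000, -29.000, -7.250°)
step 3: Δleader=(15.000, -9.000, 40.000°), engaged; cmd=(15.500, -28.000, 9.000°) → follower=(30.500, -57.000, 1.750°)
step 4: Δleader=(-10.000, -25.000, 2.000°), engaged; cmd=(-9.500, -76.000, -0.500°) → follower=(21.000, -133.000, 1.250°)
step 5: Δleader=(23.000, -9.000, 13.000°), engaged; cmd=(23.500, -28.000, 2.250°) → follower=(44.500, -161.000, 3.500°)
step 6: Δleader=(22.000, -2.000, -38.000°), engaged; cmd=(22.500, -7.000, -10.500°) → follower=(67.000, -168.000, -7.000°)
step 7: Δleader=(14.000, -6.000, -14.000°), engaged; cmd=(14.500, -19.000, -4.500°) → follower=(81.500, -187.000, -11.500°)


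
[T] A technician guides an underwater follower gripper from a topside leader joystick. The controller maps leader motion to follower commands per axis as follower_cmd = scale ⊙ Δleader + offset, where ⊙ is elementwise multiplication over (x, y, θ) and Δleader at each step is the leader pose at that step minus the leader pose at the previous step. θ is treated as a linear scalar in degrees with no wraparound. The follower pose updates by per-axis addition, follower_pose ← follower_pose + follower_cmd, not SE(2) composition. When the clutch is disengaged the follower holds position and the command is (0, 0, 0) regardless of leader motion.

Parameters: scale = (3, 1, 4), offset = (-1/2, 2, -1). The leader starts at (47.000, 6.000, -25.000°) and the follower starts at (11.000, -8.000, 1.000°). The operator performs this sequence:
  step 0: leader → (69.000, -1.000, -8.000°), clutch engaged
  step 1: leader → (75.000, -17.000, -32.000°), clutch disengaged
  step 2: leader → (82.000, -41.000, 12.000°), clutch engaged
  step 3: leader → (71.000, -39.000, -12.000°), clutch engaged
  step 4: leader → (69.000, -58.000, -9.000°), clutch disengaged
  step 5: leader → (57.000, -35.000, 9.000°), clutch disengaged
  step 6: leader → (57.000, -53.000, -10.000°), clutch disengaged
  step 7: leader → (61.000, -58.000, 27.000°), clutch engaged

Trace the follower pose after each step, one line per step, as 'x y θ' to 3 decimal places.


76.500 -13.000 68.000
76.500 -13.000 68.000
97.000 -35.000 243.000
63.500 -31.000 146.000
63.500 -31.000 146.000
63.500 -31.000 146.000
63.500 -31.000 146.000
75.000 -34.000 293.000

step 0: Δleader=(22.000, -7.000, 17.000°), engaged; cmd=(65.500, -5.000, 67.000°) → follower=(76.500, -13.000, 68.000°)
step 1: Δleader=(6.000, -16.000, -24.000°), disengaged; cmd=(0,0,0) → follower holds at (76.500, -13.000, 68.000°)
step 2: Δleader=(7.000, -24.000, 44.000°), engaged; cmd=(20.500, -22.000, 175.000°) → follower=(97.000, -35.000, 243.000°)
step 3: Δleader=(-11.000, 2.000, -24.000°), engaged; cmd=(-33.500, 4.000, -97.000°) → follower=(63.500, -31.000, 146.000°)
step 4: Δleader=(-2.000, -19.000, 3.000°), disengaged; cmd=(0,0,0) → follower holds at (63.500, -31.000, 146.000°)
step 5: Δleader=(-12.000, 23.000, 18.000°), disengaged; cmd=(0,0,0) → follower holds at (63.500, -31.000, 146.000°)
step 6: Δleader=(0.000, -18.000, -19.000°), disengaged; cmd=(0,0,0) → follower holds at (63.500, -31.000, 146.000°)
step 7: Δleader=(4.000, -5.000, 37.000°), engaged; cmd=(11.500, -3.000, 147.000°) → follower=(75.000, -34.000, 293.000°)


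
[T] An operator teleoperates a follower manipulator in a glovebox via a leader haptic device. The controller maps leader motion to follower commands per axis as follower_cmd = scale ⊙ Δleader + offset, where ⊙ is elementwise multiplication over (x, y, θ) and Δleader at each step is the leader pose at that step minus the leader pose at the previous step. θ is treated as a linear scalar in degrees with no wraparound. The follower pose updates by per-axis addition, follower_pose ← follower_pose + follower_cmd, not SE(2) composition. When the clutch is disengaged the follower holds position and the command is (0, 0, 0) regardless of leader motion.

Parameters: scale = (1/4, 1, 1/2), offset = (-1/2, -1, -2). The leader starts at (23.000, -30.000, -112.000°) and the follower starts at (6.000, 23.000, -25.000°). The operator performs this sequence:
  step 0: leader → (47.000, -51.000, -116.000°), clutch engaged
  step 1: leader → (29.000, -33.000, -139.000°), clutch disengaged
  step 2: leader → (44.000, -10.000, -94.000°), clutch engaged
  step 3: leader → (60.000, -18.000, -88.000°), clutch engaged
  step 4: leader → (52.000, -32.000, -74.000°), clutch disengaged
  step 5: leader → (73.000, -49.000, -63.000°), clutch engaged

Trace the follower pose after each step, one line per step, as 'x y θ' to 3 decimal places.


step 0: Δleader=(24.000, -21.000, -4.000°), engaged; cmd=(5.500, -22.000, -4.000°) → follower=(11.500, 1.000, -29.000°)
step 1: Δleader=(-18.000, 18.000, -23.000°), disengaged; cmd=(0,0,0) → follower holds at (11.500, 1.000, -29.000°)
step 2: Δleader=(15.000, 23.000, 45.000°), engaged; cmd=(3.250, 22.000, 20.500°) → follower=(14.750, 23.000, -8.500°)
step 3: Δleader=(16.000, -8.000, 6.000°), engaged; cmd=(3.500, -9.000, 1.000°) → follower=(18.250, 14.000, -7.500°)
step 4: Δleader=(-8.000, -14.000, 14.000°), disengaged; cmd=(0,0,0) → follower holds at (18.250, 14.000, -7.500°)
step 5: Δleader=(21.000, -17.000, 11.000°), engaged; cmd=(4.750, -18.000, 3.500°) → follower=(23.000, -4.000, -4.000°)

11.500 1.000 -29.000
11.500 1.000 -29.000
14.750 23.000 -8.500
18.250 14.000 -7.500
18.250 14.000 -7.500
23.000 -4.000 -4.000
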